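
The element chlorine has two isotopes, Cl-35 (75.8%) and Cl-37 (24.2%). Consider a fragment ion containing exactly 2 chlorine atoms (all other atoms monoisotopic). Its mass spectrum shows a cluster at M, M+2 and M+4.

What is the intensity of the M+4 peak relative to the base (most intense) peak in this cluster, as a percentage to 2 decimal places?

10.19%

Binomial terms of (0.758 + 0.242)^2: M 0.5746, M+2 0.3669, M+4 0.0586 → M is the base peak.
P(M) = C(2,0) × 0.758^2 × 0.242^0 = 1 × 0.574564 × 1.0000 = 0.574564 (base)
P(M+4) = C(2,2) × 0.758^0 × 0.242^2 = 1 × 1.0000 × 0.058564 = 0.058564
Relative intensity = 0.058564 / 0.574564 × 100 = 10.19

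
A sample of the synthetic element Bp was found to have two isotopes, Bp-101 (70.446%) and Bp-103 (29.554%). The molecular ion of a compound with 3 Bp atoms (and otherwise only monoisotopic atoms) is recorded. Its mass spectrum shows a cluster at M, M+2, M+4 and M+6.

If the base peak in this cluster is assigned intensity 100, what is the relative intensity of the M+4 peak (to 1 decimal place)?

42.0

Term probabilities: M 0.3496, M+2 0.4400, M+4 0.1846, M+6 0.0258. Base peak = M+2.
P(M+2) = C(3,1) × 0.70446^2 × 0.29554^1 = 3 × 0.49626389 × 0.29554 = 0.439997 (base)
P(M+4) = C(3,2) × 0.70446^1 × 0.29554^2 = 3 × 0.70446 × 0.08734389 = 0.184591
Relative intensity = 0.184591 / 0.439997 × 100 = 42.0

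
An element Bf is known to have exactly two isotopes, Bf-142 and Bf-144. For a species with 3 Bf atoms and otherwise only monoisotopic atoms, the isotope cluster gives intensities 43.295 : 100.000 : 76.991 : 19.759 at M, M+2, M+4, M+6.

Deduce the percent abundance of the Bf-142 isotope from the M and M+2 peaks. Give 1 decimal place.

56.5%

Let p = fractional abundance of Bf-142. I(M+2)/I(M) = [C(3,1)·p^2·(1−p)] / p^3 = 3·(1−p)/p = 100.000/43.295 = 2.3097
(1−p)/p = 2.3097/3 = 0.7699  ⇒  p = 1/(1 + 0.7699) = 0.5650
Bf-142: 56.5%, Bf-144: 43.5%.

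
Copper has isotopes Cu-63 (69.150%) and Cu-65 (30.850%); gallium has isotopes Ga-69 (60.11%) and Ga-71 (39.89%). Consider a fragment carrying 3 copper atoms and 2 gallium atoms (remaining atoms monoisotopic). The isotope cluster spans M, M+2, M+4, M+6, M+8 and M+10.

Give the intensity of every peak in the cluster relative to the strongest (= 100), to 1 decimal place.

Copper pattern (n=3): 0.33065611 : 0.44254842 : 0.19743483 : 0.02936064
Gallium pattern (n=2): 0.36132121 : 0.47955758 : 0.15912121
Convolve the two distributions (both contribute in 2-u steps):
  M: 0.33065611×0.36132121 = 0.119473
  M+2: 0.33065611×0.47955758 + 0.44254842×0.36132121 = 0.318471
  M+4: 0.33065611×0.15912121 + 0.44254842×0.47955758 + 0.19743483×0.36132121 = 0.336179
  M+6: 0.44254842×0.15912121 + 0.19743483×0.47955758 + 0.02936064×0.36132121 = 0.175709
  M+8: 0.19743483×0.15912121 + 0.02936064×0.47955758 = 0.045496
  M+10: 0.02936064×0.15912121 = 0.004672
Scale to base peak (0.336179) = 100: 35.5 : 94.7 : 100.0 : 52.3 : 13.5 : 1.4

35.5 : 94.7 : 100.0 : 52.3 : 13.5 : 1.4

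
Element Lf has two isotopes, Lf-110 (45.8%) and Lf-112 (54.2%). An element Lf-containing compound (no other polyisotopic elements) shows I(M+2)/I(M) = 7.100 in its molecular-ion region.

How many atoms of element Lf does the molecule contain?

For n independent Lf atoms, I(M+2)/I(M) = n · (abundance Lf-112) / (abundance Lf-110) = n · 0.542/0.458.
n = 7.100 × 0.458/0.542 = 6.00 ≈ 6

6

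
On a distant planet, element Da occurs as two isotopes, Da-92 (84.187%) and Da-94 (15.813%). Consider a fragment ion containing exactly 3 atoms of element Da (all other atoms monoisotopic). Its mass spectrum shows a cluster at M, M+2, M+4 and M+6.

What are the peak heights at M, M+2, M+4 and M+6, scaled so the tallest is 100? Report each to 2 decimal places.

100.00 : 56.35 : 10.58 : 0.66

Expanding (0.84187 + 0.15813)^3:
P(M) = 0.84187^3 = 0.596671
P(M+2) = 3 × 0.84187^2 × 0.15813^1 = 0.336222
P(M+4) = 3 × 0.84187^1 × 0.15813^2 = 0.063153
P(M+6) = 0.15813^3 = 0.003954
The M peak is largest (0.596671); scaling to 100 gives 100.00 : 56.35 : 10.58 : 0.66.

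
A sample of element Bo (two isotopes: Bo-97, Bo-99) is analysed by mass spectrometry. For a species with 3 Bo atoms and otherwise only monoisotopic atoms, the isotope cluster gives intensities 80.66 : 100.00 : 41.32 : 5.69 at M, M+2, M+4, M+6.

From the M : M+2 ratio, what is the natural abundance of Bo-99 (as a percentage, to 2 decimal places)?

29.24%

If p is the fraction of Bo that is Bo-97, then I(M+2)/I(M) = [C(3,1)·p^2·(1−p)] / p^3 = 3·(1−p)/p = 100.00/80.66 = 1.2398
(1−p)/p = 1.2398/3 = 0.4133  ⇒  p = 1/(1 + 0.4133) = 0.7076
Bo-97: 70.76%, Bo-99: 29.24%.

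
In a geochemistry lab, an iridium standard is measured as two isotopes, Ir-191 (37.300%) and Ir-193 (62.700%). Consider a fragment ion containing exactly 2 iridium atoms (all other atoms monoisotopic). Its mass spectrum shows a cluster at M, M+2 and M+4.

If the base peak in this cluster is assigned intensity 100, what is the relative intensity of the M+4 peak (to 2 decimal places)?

84.05

(0.37300 + 0.62700)^2 gives M 0.1391, M+2 0.4677, M+4 0.3931; the largest is M+2.
P(M+2) = C(2,1) × 0.37300^1 × 0.62700^1 = 2 × 0.3730 × 0.6270 = 0.467742 (base)
P(M+4) = C(2,2) × 0.37300^0 × 0.62700^2 = 1 × 1.0000 × 0.393129 = 0.393129
Relative intensity = 0.393129 / 0.467742 × 100 = 84.05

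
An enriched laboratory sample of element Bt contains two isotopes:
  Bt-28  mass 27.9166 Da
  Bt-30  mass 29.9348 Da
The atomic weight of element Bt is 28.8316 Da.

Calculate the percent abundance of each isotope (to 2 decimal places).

Let x be the fractional abundance of Bt-28; then Bt-30 has abundance 1 − x.
27.9166·x + 29.9348·(1 − x) = 28.8316
(27.9166 − 29.9348)·x = 28.8316 − 29.9348
x = -1.1032 / -2.0182 = 0.54663 → 54.66% Bt-28, 45.34% Bt-30.

Bt-28: 54.66%, Bt-30: 45.34%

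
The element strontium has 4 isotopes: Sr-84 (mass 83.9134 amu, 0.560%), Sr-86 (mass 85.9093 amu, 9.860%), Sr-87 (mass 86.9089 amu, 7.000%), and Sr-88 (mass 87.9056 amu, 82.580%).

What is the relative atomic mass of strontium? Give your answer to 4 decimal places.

87.6166 amu

Weight each isotope mass by its fractional abundance: 0.00560 × 83.9134 + 0.09860 × 85.9093 + 0.07000 × 86.9089 + 0.82580 × 87.9056
= 0.46992 + 8.47066 + 6.08362 + 72.59244 = 87.61664 amu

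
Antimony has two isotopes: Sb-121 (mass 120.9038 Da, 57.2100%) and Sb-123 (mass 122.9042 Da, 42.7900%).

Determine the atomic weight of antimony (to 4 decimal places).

Weight each isotope mass by its fractional abundance: 0.572100 × 120.9038 + 0.427900 × 122.9042
= 69.16906 + 52.59071 = 121.75977 Da

121.7598 Da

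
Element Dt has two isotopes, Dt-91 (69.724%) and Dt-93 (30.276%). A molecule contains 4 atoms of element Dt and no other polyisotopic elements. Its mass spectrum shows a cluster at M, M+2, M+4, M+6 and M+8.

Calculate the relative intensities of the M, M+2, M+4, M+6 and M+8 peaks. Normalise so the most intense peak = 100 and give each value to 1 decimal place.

57.6 : 100.0 : 65.1 : 18.9 : 2.0

Each Dt atom is independently Dt-91 (p = 0.69724) or Dt-93 (q = 0.30276); the cluster is the binomial expansion (p + q)^4.
P(M) = 0.69724^4 = 0.236336
P(M+2) = 4 × 0.69724^3 × 0.30276^1 = 0.410493
P(M+4) = 6 × 0.69724^2 × 0.30276^2 = 0.267370
P(M+6) = 4 × 0.69724^1 × 0.30276^3 = 0.077399
P(M+8) = 0.30276^4 = 0.008402
The M+2 peak is largest (0.410493); scaling to 100 gives 57.6 : 100.0 : 65.1 : 18.9 : 2.0.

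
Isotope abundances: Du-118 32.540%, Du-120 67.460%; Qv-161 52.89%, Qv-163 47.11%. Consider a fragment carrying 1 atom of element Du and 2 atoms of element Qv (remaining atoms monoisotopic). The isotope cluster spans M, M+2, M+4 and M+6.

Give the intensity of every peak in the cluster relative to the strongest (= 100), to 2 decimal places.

Element Du pattern (n=1): 0.3254 : 0.6746
Element Qv pattern (n=2): 0.27973521 : 0.49832958 : 0.22193521
Convolve the two distributions (both contribute in 2-u steps):
  M: 0.3254×0.27973521 = 0.091026
  M+2: 0.3254×0.49832958 + 0.6746×0.27973521 = 0.350866
  M+4: 0.3254×0.22193521 + 0.6746×0.49832958 = 0.408391
  M+6: 0.6746×0.22193521 = 0.149717
Scale to base peak (0.408391) = 100: 22.29 : 85.91 : 100.00 : 36.66

22.29 : 85.91 : 100.00 : 36.66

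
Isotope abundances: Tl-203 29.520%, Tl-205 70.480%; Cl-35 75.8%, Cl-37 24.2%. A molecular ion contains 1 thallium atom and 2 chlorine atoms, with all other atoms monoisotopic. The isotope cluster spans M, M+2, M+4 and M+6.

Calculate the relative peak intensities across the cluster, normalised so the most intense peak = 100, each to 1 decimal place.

33.0 : 100.0 : 53.7 : 8.0

Thallium pattern (n=1): 0.2952 : 0.7048
Chlorine pattern (n=2): 0.574564 : 0.366872 : 0.058564
Convolve the two distributions (both contribute in 2-u steps):
  M: 0.2952×0.574564 = 0.169611
  M+2: 0.2952×0.366872 + 0.7048×0.574564 = 0.513253
  M+4: 0.2952×0.058564 + 0.7048×0.366872 = 0.275859
  M+6: 0.7048×0.058564 = 0.041276
Scale to base peak (0.513253) = 100: 33.0 : 100.0 : 53.7 : 8.0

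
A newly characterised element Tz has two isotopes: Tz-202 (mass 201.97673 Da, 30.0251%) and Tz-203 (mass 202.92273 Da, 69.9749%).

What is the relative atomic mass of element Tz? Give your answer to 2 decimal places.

The abundance-weighted mean is 0.300251 × 201.97673 + 0.699749 × 202.92273
= 60.643715 + 141.994977 = 202.638692 Da

202.64 Da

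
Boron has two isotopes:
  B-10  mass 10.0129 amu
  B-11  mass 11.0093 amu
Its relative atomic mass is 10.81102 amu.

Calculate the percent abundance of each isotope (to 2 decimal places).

With x = fraction of B-10 (so B-11 is 1 − x):
10.0129·x + 11.0093·(1 − x) = 10.81102
(10.0129 − 11.0093)·x = 10.81102 − 11.0093
x = -0.19828 / -0.9964 = 0.19900 → 19.90% B-10, 80.10% B-11.

B-10: 19.90%, B-11: 80.10%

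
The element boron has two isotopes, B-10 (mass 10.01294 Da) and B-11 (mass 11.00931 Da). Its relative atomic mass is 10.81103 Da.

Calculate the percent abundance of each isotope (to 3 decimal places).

B-10: 19.900%, B-11: 80.100%

Let x be the fractional abundance of B-10; then B-11 has abundance 1 − x.
10.01294·x + 11.00931·(1 − x) = 10.81103
(10.01294 − 11.00931)·x = 10.81103 − 11.00931
x = -0.19828 / -0.99637 = 0.19900 → 19.900% B-10, 80.100% B-11.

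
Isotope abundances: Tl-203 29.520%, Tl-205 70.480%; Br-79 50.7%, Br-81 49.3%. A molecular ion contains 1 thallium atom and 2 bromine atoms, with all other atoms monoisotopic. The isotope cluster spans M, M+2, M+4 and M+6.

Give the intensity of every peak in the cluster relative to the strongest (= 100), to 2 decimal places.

17.89 : 77.52 : 100.00 : 40.39

Thallium pattern (n=1): 0.2952 : 0.7048
Bromine pattern (n=2): 0.257049 : 0.499902 : 0.243049
Convolve the two distributions (both contribute in 2-u steps):
  M: 0.2952×0.257049 = 0.075881
  M+2: 0.2952×0.499902 + 0.7048×0.257049 = 0.328739
  M+4: 0.2952×0.243049 + 0.7048×0.499902 = 0.424079
  M+6: 0.7048×0.243049 = 0.171301
Scale to base peak (0.424079) = 100: 17.89 : 77.52 : 100.00 : 40.39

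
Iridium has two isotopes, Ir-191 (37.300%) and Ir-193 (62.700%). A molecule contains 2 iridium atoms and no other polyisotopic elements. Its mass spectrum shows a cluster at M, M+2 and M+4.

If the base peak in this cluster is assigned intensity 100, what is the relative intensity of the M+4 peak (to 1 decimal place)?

84.0

Term probabilities: M 0.1391, M+2 0.4677, M+4 0.3931. Base peak = M+2.
P(M+2) = C(2,1) × 0.37300^1 × 0.62700^1 = 2 × 0.3730 × 0.6270 = 0.467742 (base)
P(M+4) = C(2,2) × 0.37300^0 × 0.62700^2 = 1 × 1.0000 × 0.393129 = 0.393129
Relative intensity = 0.393129 / 0.467742 × 100 = 84.0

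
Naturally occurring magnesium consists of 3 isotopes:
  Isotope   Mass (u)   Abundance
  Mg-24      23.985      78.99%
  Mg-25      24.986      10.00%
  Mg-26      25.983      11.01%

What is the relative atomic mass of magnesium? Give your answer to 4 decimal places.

Weight each isotope mass by its fractional abundance: 0.7899 × 23.985 + 0.1000 × 24.986 + 0.1101 × 25.983
= 18.94575 + 2.49860 + 2.86073 = 24.30508 u

24.3051 u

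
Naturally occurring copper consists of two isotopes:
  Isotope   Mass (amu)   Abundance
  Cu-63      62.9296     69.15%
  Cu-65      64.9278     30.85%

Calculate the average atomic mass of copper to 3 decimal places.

Weight each isotope mass by its fractional abundance: 0.6915 × 62.9296 + 0.3085 × 64.9278
= 43.51582 + 20.03023 = 63.54605 amu

63.546 amu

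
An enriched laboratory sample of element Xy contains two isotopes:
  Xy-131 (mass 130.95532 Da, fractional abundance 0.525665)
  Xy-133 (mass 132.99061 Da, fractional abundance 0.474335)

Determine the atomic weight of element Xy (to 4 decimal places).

131.9207 Da

The abundance-weighted mean is 0.525665 × 130.95532 + 0.474335 × 132.99061
= 68.838628 + 63.082101 = 131.920729 Da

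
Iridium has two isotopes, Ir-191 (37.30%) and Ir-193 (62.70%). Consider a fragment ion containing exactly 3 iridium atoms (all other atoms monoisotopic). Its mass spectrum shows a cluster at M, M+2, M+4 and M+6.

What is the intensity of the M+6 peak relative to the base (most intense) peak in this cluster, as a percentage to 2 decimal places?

Term probabilities: M 0.0519, M+2 0.2617, M+4 0.4399, M+6 0.2465. Base peak = M+4.
P(M+4) = C(3,2) × 0.3730^1 × 0.6270^2 = 3 × 0.3730 × 0.393129 = 0.439911 (base)
P(M+6) = C(3,3) × 0.3730^0 × 0.6270^3 = 1 × 1.0000 × 0.24649188 = 0.246492
Relative intensity = 0.246492 / 0.439911 × 100 = 56.03

56.03%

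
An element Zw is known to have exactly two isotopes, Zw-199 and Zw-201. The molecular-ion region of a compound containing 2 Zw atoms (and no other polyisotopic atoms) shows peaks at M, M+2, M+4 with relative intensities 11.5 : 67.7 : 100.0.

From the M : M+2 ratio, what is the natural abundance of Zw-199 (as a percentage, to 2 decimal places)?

25.36%

Write p for the Zw-199 fraction. I(M+2)/I(M) = [C(2,1)·p^1·(1−p)] / p^2 = 2·(1−p)/p = 67.7/11.5 = 5.8870
(1−p)/p = 5.8870/2 = 2.9435  ⇒  p = 1/(1 + 2.9435) = 0.2536
Zw-199: 25.36%, Zw-201: 74.64%.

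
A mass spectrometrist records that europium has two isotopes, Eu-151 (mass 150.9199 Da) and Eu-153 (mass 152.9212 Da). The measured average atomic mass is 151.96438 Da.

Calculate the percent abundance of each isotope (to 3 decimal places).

Eu-151: 47.810%, Eu-153: 52.190%

Writing the weighted mean with unknown fraction x of Eu-151:
150.9199·x + 152.9212·(1 − x) = 151.96438
(150.9199 − 152.9212)·x = 151.96438 − 152.9212
x = -0.95682 / -2.0013 = 0.47810 → 47.810% Eu-151, 52.190% Eu-153.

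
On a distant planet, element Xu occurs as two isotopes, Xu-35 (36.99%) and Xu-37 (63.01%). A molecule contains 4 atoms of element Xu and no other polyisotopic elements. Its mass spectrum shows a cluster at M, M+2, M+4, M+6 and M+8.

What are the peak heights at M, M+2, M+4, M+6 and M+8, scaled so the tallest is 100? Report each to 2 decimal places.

5.06 : 34.46 : 88.06 : 100.00 : 42.59

The 4 Xu atoms are independent, so intensities follow the terms of (0.3699 + 0.6301)^4.
P(M) = 0.3699^4 = 0.018721
P(M+2) = 4 × 0.3699^3 × 0.6301^1 = 0.127562
P(M+4) = 6 × 0.3699^2 × 0.6301^2 = 0.325941
P(M+6) = 4 × 0.3699^1 × 0.6301^3 = 0.370146
P(M+8) = 0.6301^4 = 0.157630
The M+6 peak is largest (0.370146); scaling to 100 gives 5.06 : 34.46 : 88.06 : 100.00 : 42.59.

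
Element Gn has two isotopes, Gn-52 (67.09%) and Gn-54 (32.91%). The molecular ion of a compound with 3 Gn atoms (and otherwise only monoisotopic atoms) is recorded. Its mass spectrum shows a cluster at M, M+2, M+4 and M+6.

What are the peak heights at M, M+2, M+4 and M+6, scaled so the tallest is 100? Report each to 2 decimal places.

67.95 : 100.00 : 49.05 : 8.02

The 3 Gn atoms are independent, so intensities follow the terms of (0.6709 + 0.3291)^3.
P(M) = 0.6709^3 = 0.301977
P(M+2) = 3 × 0.6709^2 × 0.3291^1 = 0.444390
P(M+4) = 3 × 0.6709^1 × 0.3291^2 = 0.217989
P(M+6) = 0.3291^3 = 0.035644
The M+2 peak is largest (0.444390); scaling to 100 gives 67.95 : 100.00 : 49.05 : 8.02.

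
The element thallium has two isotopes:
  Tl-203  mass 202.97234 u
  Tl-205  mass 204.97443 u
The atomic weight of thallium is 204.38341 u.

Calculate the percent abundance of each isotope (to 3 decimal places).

Tl-203: 29.520%, Tl-205: 70.480%

Writing the weighted mean with unknown fraction x of Tl-203:
202.97234·x + 204.97443·(1 − x) = 204.38341
(202.97234 − 204.97443)·x = 204.38341 − 204.97443
x = -0.59102 / -2.00209 = 0.29520 → 29.520% Tl-203, 70.480% Tl-205.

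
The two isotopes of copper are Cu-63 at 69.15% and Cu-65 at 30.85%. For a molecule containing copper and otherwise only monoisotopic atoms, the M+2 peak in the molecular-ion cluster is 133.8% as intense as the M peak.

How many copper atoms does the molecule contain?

3

With n Cu atoms, P(M+2)/P(M) = C(n,1)·p^(n−1)q / p^n = n·q/p = n · 0.3085/0.6915.
n = 1.338 × 0.6915/0.3085 = 3.00 ≈ 3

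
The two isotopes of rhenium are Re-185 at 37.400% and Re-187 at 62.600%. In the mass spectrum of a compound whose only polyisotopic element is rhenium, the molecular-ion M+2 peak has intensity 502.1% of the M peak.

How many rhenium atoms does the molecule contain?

For n independent Re atoms, I(M+2)/I(M) = n · (abundance Re-187) / (abundance Re-185) = n · 0.62600/0.37400.
n = 5.021 × 0.37400/0.62600 = 3.00 ≈ 3

3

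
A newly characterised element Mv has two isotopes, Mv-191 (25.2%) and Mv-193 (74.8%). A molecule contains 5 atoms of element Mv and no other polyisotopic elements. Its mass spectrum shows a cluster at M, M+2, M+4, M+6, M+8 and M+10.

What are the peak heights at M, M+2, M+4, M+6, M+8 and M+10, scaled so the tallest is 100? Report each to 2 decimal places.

Each Mv atom is independently Mv-191 (p = 0.252) or Mv-193 (q = 0.748); the cluster is the binomial expansion (p + q)^5.
P(M) = 0.252^5 = 0.001016
P(M+2) = 5 × 0.252^4 × 0.748^1 = 0.015083
P(M+4) = 10 × 0.252^3 × 0.748^2 = 0.089537
P(M+6) = 10 × 0.252^2 × 0.748^3 = 0.265770
P(M+8) = 5 × 0.252^1 × 0.748^4 = 0.394436
P(M+10) = 0.748^5 = 0.234157
The M+8 peak is largest (0.394436); scaling to 100 gives 0.26 : 3.82 : 22.70 : 67.38 : 100.00 : 59.37.

0.26 : 3.82 : 22.70 : 67.38 : 100.00 : 59.37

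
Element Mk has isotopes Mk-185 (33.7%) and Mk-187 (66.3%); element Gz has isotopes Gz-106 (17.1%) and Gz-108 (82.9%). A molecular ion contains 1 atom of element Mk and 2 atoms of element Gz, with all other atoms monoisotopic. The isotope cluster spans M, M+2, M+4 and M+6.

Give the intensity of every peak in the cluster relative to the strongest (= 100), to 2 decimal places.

2.16 : 25.22 : 92.08 : 100.00

Element Mk pattern (n=1): 0.3370 : 0.6630
Element Gz pattern (n=2): 0.029241 : 0.283518 : 0.687241
Convolve the two distributions (both contribute in 2-u steps):
  M: 0.3370×0.029241 = 0.009854
  M+2: 0.3370×0.283518 + 0.6630×0.029241 = 0.114932
  M+4: 0.3370×0.687241 + 0.6630×0.283518 = 0.419573
  M+6: 0.6630×0.687241 = 0.455641
Scale to base peak (0.455641) = 100: 2.16 : 25.22 : 92.08 : 100.00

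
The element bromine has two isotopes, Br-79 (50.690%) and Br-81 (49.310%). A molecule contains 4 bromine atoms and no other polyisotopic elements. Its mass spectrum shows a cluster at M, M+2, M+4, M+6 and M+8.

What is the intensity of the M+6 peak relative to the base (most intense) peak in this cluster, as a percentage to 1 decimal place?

(0.50690 + 0.49310)^4 gives M 0.0660, M+2 0.2569, M+4 0.3749, M+6 0.2431, M+8 0.0591; the largest is M+4.
P(M+4) = C(4,2) × 0.50690^2 × 0.49310^2 = 6 × 0.25694761 × 0.24314761 = 0.374857 (base)
P(M+6) = C(4,3) × 0.50690^1 × 0.49310^3 = 4 × 0.5069 × 0.11989609 = 0.243101
Relative intensity = 0.243101 / 0.374857 × 100 = 64.9

64.9%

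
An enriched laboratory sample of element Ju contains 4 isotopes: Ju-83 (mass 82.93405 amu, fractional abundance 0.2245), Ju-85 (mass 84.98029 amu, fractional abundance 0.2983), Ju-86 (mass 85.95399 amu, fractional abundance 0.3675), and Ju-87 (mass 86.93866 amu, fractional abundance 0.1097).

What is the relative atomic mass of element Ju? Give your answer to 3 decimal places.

85.094 amu

Weight each isotope mass by its fractional abundance: 0.2245 × 82.93405 + 0.2983 × 84.98029 + 0.3675 × 85.95399 + 0.1097 × 86.93866
= 18.618694 + 25.349621 + 31.588091 + 9.537171 = 85.093577 amu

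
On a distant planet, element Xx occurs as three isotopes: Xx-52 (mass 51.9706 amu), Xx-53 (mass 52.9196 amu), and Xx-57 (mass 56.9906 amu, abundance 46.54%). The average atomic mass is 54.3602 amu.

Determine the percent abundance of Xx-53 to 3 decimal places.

The remaining 53.46% is split between Xx-52 (fraction x) and Xx-53 (fraction 0.5346 − x).
Substituting: 51.9706x + 52.9196(0.5346 − x) = 27.83677476
(51.9706 − 52.9196)x = -0.4540434  ⇒  x = 0.47844, y = 0.05616
Xx-52: 47.844%, Xx-53: 5.616%.

5.616%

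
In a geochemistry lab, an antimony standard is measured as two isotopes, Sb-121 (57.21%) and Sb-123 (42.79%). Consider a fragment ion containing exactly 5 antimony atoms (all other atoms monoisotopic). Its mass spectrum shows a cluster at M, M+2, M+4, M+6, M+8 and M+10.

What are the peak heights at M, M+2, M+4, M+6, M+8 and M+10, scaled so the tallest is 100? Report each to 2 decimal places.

17.88 : 66.85 : 100.00 : 74.79 : 27.97 : 4.18

Expanding (0.5721 + 0.4279)^5:
P(M) = 0.5721^5 = 0.061286
P(M+2) = 5 × 0.5721^4 × 0.4279^1 = 0.229192
P(M+4) = 10 × 0.5721^3 × 0.4279^2 = 0.342847
P(M+6) = 10 × 0.5721^2 × 0.4279^3 = 0.256431
P(M+8) = 5 × 0.5721^1 × 0.4279^4 = 0.095898
P(M+10) = 0.4279^5 = 0.014345
The M+4 peak is largest (0.342847); scaling to 100 gives 17.88 : 66.85 : 100.00 : 74.79 : 27.97 : 4.18.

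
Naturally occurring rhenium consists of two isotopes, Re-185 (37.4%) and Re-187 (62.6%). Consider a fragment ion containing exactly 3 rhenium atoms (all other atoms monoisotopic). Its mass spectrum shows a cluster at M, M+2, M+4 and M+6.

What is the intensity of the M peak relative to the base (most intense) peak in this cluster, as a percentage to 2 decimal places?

11.90%

(0.374 + 0.626)^3 gives M 0.0523, M+2 0.2627, M+4 0.4397, M+6 0.2453; the largest is M+4.
P(M+4) = C(3,2) × 0.374^1 × 0.626^2 = 3 × 0.3740 × 0.391876 = 0.439685 (base)
P(M) = C(3,0) × 0.374^3 × 0.626^0 = 1 × 0.05231362 × 1.0000 = 0.052314
Relative intensity = 0.052314 / 0.439685 × 100 = 11.90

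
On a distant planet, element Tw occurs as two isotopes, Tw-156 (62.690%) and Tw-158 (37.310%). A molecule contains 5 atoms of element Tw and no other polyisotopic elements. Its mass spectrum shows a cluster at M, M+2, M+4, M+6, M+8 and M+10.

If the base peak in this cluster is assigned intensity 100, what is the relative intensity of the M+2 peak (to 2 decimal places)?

84.01

Binomial terms of (0.62690 + 0.37310)^5: M 0.0968, M+2 0.2881, M+4 0.3430, M+6 0.2041, M+8 0.0607, M+10 0.0072 → M+4 is the base peak.
P(M+4) = C(5,2) × 0.62690^3 × 0.37310^2 = 10 × 0.24637396 × 0.13920361 = 0.342961 (base)
P(M+2) = C(5,1) × 0.62690^4 × 0.37310^1 = 5 × 0.15445184 × 0.3731 = 0.288130
Relative intensity = 0.288130 / 0.342961 × 100 = 84.01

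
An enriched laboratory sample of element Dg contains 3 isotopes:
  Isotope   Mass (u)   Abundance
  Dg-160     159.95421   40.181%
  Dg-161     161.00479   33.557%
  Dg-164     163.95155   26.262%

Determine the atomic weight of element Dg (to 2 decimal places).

161.36 u

Ar = Σ fᵢ·mᵢ = 0.40181 × 159.95421 + 0.33557 × 161.00479 + 0.26262 × 163.95155
= 64.271201 + 54.028377 + 43.056956 = 161.356534 u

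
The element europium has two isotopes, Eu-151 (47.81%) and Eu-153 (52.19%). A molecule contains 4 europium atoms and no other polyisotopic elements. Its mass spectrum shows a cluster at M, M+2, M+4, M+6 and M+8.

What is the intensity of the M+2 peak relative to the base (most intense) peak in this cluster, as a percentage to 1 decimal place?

61.1%

Term probabilities: M 0.0522, M+2 0.2281, M+4 0.3736, M+6 0.2719, M+8 0.0742. Base peak = M+4.
P(M+4) = C(4,2) × 0.4781^2 × 0.5219^2 = 6 × 0.22857961 × 0.27237961 = 0.373563 (base)
P(M+2) = C(4,1) × 0.4781^3 × 0.5219^1 = 4 × 0.10928391 × 0.5219 = 0.228141
Relative intensity = 0.228141 / 0.373563 × 100 = 61.1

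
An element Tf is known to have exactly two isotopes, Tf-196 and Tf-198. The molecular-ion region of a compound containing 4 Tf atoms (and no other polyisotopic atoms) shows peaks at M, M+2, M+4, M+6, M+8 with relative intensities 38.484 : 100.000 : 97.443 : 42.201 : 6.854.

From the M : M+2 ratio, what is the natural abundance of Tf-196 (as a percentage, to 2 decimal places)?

Let p = fractional abundance of Tf-196. I(M+2)/I(M) = [C(4,1)·p^3·(1−p)] / p^4 = 4·(1−p)/p = 100.000/38.484 = 2.5985
(1−p)/p = 2.5985/4 = 0.6496  ⇒  p = 1/(1 + 0.6496) = 0.6062
Tf-196: 60.62%, Tf-198: 39.38%.

60.62%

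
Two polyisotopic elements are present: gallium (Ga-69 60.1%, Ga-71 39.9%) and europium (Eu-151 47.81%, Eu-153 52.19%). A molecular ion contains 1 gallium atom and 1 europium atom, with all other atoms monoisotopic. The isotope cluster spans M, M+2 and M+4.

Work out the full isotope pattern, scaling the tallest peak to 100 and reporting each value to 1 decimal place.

Gallium pattern (n=1): 0.6010 : 0.3990
Europium pattern (n=1): 0.4781 : 0.5219
Convolve the two distributions (both contribute in 2-u steps):
  M: 0.6010×0.4781 = 0.287338
  M+2: 0.6010×0.5219 + 0.3990×0.4781 = 0.504424
  M+4: 0.3990×0.5219 = 0.208238
Scale to base peak (0.504424) = 100: 57.0 : 100.0 : 41.3

57.0 : 100.0 : 41.3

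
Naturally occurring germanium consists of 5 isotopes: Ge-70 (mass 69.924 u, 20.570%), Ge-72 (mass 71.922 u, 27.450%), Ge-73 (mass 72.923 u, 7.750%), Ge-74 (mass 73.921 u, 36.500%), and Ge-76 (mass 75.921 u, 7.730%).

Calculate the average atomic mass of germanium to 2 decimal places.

Weight each isotope mass by its fractional abundance: 0.20570 × 69.924 + 0.27450 × 71.922 + 0.07750 × 72.923 + 0.36500 × 73.921 + 0.07730 × 75.921
= 14.3834 + 19.7426 + 5.6515 + 26.9812 + 5.8687 = 72.6274 u

72.63 u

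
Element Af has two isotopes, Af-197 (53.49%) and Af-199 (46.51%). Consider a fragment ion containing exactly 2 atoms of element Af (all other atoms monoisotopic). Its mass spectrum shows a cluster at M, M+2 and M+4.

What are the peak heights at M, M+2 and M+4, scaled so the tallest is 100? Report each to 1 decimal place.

57.5 : 100.0 : 43.5

The 2 Af atoms are independent, so intensities follow the terms of (0.5349 + 0.4651)^2.
P(M) = 0.5349^2 = 0.286118
P(M+2) = 2 × 0.5349^1 × 0.4651^1 = 0.497564
P(M+4) = 0.4651^2 = 0.216318
The M+2 peak is largest (0.497564); scaling to 100 gives 57.5 : 100.0 : 43.5.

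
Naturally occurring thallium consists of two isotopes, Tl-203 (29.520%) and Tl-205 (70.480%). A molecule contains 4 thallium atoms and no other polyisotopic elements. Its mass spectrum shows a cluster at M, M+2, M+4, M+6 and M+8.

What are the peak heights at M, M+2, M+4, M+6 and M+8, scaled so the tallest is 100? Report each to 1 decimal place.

1.8 : 17.5 : 62.8 : 100.0 : 59.7

The 4 Tl atoms are independent, so intensities follow the terms of (0.29520 + 0.70480)^4.
P(M) = 0.29520^4 = 0.007594
P(M+2) = 4 × 0.29520^3 × 0.70480^1 = 0.072523
P(M+4) = 6 × 0.29520^2 × 0.70480^2 = 0.259726
P(M+6) = 4 × 0.29520^1 × 0.70480^3 = 0.413403
P(M+8) = 0.70480^4 = 0.246754
The M+6 peak is largest (0.413403); scaling to 100 gives 1.8 : 17.5 : 62.8 : 100.0 : 59.7.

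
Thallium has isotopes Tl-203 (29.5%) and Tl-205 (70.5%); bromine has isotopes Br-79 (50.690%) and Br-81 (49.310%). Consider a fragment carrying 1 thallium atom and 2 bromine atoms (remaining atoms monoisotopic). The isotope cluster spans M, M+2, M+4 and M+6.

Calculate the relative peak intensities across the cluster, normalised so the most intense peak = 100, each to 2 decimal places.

Thallium pattern (n=1): 0.2950 : 0.7050
Bromine pattern (n=2): 0.25694761 : 0.49990478 : 0.24314761
Convolve the two distributions (both contribute in 2-u steps):
  M: 0.2950×0.25694761 = 0.075800
  M+2: 0.2950×0.49990478 + 0.7050×0.25694761 = 0.328620
  M+4: 0.2950×0.24314761 + 0.7050×0.49990478 = 0.424161
  M+6: 0.7050×0.24314761 = 0.171419
Scale to base peak (0.424161) = 100: 17.87 : 77.48 : 100.00 : 40.41

17.87 : 77.48 : 100.00 : 40.41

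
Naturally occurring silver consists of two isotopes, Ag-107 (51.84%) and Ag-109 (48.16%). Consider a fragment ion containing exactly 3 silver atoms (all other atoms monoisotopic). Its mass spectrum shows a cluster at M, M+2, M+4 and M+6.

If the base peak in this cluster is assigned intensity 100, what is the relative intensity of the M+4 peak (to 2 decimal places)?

(0.5184 + 0.4816)^3 gives M 0.1393, M+2 0.3883, M+4 0.3607, M+6 0.1117; the largest is M+2.
P(M+2) = C(3,1) × 0.5184^2 × 0.4816^1 = 3 × 0.26873856 × 0.4816 = 0.388273 (base)
P(M+4) = C(3,2) × 0.5184^1 × 0.4816^2 = 3 × 0.5184 × 0.23193856 = 0.360711
Relative intensity = 0.360711 / 0.388273 × 100 = 92.90

92.90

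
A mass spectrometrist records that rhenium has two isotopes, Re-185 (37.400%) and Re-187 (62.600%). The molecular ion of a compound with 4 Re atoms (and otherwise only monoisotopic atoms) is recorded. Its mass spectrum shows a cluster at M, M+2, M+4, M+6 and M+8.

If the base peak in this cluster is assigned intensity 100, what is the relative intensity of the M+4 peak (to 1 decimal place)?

Term probabilities: M 0.0196, M+2 0.1310, M+4 0.3289, M+6 0.3670, M+8 0.1536. Base peak = M+6.
P(M+6) = C(4,3) × 0.37400^1 × 0.62600^3 = 4 × 0.3740 × 0.24531438 = 0.366990 (base)
P(M+4) = C(4,2) × 0.37400^2 × 0.62600^2 = 6 × 0.139876 × 0.391876 = 0.328884
Relative intensity = 0.328884 / 0.366990 × 100 = 89.6

89.6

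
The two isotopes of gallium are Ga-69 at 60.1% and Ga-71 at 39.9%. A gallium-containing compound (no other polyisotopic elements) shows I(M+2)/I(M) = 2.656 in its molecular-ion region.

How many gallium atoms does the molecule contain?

With n Ga atoms, P(M+2)/P(M) = C(n,1)·p^(n−1)q / p^n = n·q/p = n · 0.399/0.601.
n = 2.656 × 0.601/0.399 = 4.00 ≈ 4

4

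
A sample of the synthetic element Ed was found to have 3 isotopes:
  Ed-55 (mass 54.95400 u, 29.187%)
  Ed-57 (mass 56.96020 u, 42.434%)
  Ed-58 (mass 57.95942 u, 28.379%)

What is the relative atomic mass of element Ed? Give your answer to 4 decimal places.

Average mass = Σ (abundance × isotope mass) = 0.29187 × 54.95400 + 0.42434 × 56.96020 + 0.28379 × 57.95942
= 16.039424 + 24.170491 + 16.448304 = 56.658219 u

56.6582 u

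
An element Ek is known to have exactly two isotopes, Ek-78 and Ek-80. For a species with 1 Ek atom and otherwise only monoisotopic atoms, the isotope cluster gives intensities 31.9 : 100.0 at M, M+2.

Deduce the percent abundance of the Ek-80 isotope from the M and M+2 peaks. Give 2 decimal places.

75.82%

If p is the fraction of Ek that is Ek-78, then I(M+2)/I(M) = [C(1,1)·p^0·(1−p)] / p^1 = 1·(1−p)/p = 100.0/31.9 = 3.1348
(1−p)/p = 3.1348/1 = 3.1348  ⇒  p = 1/(1 + 3.1348) = 0.2418
Ek-78: 24.18%, Ek-80: 75.82%.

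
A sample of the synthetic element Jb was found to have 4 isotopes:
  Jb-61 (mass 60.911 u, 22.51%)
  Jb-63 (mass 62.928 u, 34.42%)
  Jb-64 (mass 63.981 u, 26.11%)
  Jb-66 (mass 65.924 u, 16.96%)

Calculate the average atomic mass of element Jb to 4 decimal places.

63.2570 u

The abundance-weighted mean is 0.2251 × 60.911 + 0.3442 × 62.928 + 0.2611 × 63.981 + 0.1696 × 65.924
= 13.71107 + 21.65982 + 16.70544 + 11.18071 = 63.25704 u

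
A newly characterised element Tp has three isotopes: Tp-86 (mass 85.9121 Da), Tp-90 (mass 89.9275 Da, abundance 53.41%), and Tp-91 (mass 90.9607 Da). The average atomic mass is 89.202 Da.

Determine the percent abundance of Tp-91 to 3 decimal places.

22.685%

The remaining 46.59% is split between Tp-86 (fraction x) and Tp-91 (fraction 0.4659 − x).
Substituting: 85.9121x + 90.9607(0.4659 − x) = 41.17172225
(85.9121 − 90.9607)x = -1.20686788  ⇒  x = 0.23905, y = 0.22685
Tp-86: 23.905%, Tp-91: 22.685%.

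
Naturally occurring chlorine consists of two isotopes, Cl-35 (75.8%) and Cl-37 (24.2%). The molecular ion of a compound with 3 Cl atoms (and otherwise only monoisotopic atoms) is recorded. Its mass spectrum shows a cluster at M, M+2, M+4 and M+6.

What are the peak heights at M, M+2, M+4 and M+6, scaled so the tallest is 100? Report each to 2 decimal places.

100.00 : 95.78 : 30.58 : 3.25

Expanding (0.758 + 0.242)^3:
P(M) = 0.758^3 = 0.435520
P(M+2) = 3 × 0.758^2 × 0.242^1 = 0.417133
P(M+4) = 3 × 0.758^1 × 0.242^2 = 0.133175
P(M+6) = 0.242^3 = 0.014172
The M peak is largest (0.435520); scaling to 100 gives 100.00 : 95.78 : 30.58 : 3.25.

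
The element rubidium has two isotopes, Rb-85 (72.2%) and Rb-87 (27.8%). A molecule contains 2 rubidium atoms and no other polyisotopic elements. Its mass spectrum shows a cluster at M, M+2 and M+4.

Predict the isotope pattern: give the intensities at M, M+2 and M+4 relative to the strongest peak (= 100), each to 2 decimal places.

Each Rb atom is independently Rb-85 (p = 0.722) or Rb-87 (q = 0.278); the cluster is the binomial expansion (p + q)^2.
P(M) = 0.722^2 = 0.521284
P(M+2) = 2 × 0.722^1 × 0.278^1 = 0.401432
P(M+4) = 0.278^2 = 0.077284
The M peak is largest (0.521284); scaling to 100 gives 100.00 : 77.01 : 14.83.

100.00 : 77.01 : 14.83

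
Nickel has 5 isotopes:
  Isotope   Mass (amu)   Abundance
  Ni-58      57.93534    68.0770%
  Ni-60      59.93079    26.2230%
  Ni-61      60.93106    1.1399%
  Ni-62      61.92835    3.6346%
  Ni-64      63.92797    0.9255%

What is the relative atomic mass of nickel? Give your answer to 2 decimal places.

Ar = Σ fᵢ·mᵢ = 0.680770 × 57.93534 + 0.262230 × 59.93079 + 0.011399 × 60.93106 + 0.036346 × 61.92835 + 0.009255 × 63.92797
= 39.440641 + 15.715651 + 0.694553 + 2.250848 + 0.591653 = 58.693346 amu

58.69 amu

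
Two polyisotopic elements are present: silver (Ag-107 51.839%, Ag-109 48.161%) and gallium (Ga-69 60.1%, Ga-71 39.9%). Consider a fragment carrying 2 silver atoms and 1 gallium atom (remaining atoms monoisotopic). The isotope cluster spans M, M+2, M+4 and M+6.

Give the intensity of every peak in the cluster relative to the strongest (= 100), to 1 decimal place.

Silver pattern (n=2): 0.26872819 : 0.49932362 : 0.23194819
Gallium pattern (n=1): 0.6010 : 0.3990
Convolve the two distributions (both contribute in 2-u steps):
  M: 0.26872819×0.6010 = 0.161506
  M+2: 0.26872819×0.3990 + 0.49932362×0.6010 = 0.407316
  M+4: 0.49932362×0.3990 + 0.23194819×0.6010 = 0.338631
  M+6: 0.23194819×0.3990 = 0.092547
Scale to base peak (0.407316) = 100: 39.7 : 100.0 : 83.1 : 22.7

39.7 : 100.0 : 83.1 : 22.7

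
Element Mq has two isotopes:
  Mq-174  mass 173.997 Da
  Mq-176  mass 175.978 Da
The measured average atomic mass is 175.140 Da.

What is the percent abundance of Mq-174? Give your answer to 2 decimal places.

Writing the weighted mean with unknown fraction x of Mq-174:
173.997·x + 175.978·(1 − x) = 175.140
(173.997 − 175.978)·x = 175.140 − 175.978
x = -0.838 / -1.981 = 0.42302 → 42.30% Mq-174, 57.70% Mq-176.

42.30%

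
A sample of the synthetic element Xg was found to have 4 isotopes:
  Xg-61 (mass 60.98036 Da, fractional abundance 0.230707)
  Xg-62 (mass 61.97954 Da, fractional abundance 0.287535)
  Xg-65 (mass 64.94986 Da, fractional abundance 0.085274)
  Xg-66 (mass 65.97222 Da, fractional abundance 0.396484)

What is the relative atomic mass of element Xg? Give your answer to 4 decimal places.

63.5853 Da

The abundance-weighted mean is 0.230707 × 60.98036 + 0.287535 × 61.97954 + 0.085274 × 64.94986 + 0.396484 × 65.97222
= 14.068596 + 17.821287 + 5.538534 + 26.156930 = 63.585347 Da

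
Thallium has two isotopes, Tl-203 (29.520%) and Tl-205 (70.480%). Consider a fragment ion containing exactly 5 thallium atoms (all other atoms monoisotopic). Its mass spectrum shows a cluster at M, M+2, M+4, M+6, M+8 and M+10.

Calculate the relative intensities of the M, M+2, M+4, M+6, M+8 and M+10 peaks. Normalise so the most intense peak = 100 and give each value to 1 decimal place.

0.6 : 7.3 : 35.1 : 83.8 : 100.0 : 47.8

Expanding (0.29520 + 0.70480)^5:
P(M) = 0.29520^5 = 0.002242
P(M+2) = 5 × 0.29520^4 × 0.70480^1 = 0.026761
P(M+4) = 10 × 0.29520^3 × 0.70480^2 = 0.127785
P(M+6) = 10 × 0.29520^2 × 0.70480^3 = 0.305092
P(M+8) = 5 × 0.29520^1 × 0.70480^4 = 0.364208
P(M+10) = 0.70480^5 = 0.173912
The M+8 peak is largest (0.364208); scaling to 100 gives 0.6 : 7.3 : 35.1 : 83.8 : 100.0 : 47.8.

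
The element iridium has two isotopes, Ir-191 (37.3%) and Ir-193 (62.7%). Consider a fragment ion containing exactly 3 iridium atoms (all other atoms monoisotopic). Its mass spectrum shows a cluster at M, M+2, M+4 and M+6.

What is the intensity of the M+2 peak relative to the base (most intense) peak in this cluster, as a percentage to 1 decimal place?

Term probabilities: M 0.0519, M+2 0.2617, M+4 0.4399, M+6 0.2465. Base peak = M+4.
P(M+4) = C(3,2) × 0.373^1 × 0.627^2 = 3 × 0.3730 × 0.393129 = 0.439911 (base)
P(M+2) = C(3,1) × 0.373^2 × 0.627^1 = 3 × 0.139129 × 0.6270 = 0.261702
Relative intensity = 0.261702 / 0.439911 × 100 = 59.5

59.5%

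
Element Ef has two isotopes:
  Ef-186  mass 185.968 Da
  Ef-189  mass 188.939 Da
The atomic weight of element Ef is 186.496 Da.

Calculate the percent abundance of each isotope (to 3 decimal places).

Ef-186: 82.228%, Ef-189: 17.772%

With x = fraction of Ef-186 (so Ef-189 is 1 − x):
185.968·x + 188.939·(1 − x) = 186.496
(185.968 − 188.939)·x = 186.496 − 188.939
x = -2.443 / -2.971 = 0.82228 → 82.228% Ef-186, 17.772% Ef-189.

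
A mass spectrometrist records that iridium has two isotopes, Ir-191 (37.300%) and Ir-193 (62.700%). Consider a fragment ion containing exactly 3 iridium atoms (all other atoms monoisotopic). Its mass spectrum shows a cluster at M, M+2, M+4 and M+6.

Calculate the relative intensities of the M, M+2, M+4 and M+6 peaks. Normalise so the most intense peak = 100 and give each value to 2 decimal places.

Expanding (0.37300 + 0.62700)^3:
P(M) = 0.37300^3 = 0.051895
P(M+2) = 3 × 0.37300^2 × 0.62700^1 = 0.261702
P(M+4) = 3 × 0.37300^1 × 0.62700^2 = 0.439911
P(M+6) = 0.62700^3 = 0.246492
The M+4 peak is largest (0.439911); scaling to 100 gives 11.80 : 59.49 : 100.00 : 56.03.

11.80 : 59.49 : 100.00 : 56.03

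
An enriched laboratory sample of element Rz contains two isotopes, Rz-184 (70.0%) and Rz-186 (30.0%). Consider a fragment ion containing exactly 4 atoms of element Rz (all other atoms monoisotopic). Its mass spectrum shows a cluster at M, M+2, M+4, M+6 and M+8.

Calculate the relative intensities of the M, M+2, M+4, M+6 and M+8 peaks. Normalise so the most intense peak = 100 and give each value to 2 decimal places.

58.33 : 100.00 : 64.29 : 18.37 : 1.97

Expanding (0.700 + 0.300)^4:
P(M) = 0.700^4 = 0.240100
P(M+2) = 4 × 0.700^3 × 0.300^1 = 0.411600
P(M+4) = 6 × 0.700^2 × 0.300^2 = 0.264600
P(M+6) = 4 × 0.700^1 × 0.300^3 = 0.075600
P(M+8) = 0.300^4 = 0.008100
The M+2 peak is largest (0.411600); scaling to 100 gives 58.33 : 100.00 : 64.29 : 18.37 : 1.97.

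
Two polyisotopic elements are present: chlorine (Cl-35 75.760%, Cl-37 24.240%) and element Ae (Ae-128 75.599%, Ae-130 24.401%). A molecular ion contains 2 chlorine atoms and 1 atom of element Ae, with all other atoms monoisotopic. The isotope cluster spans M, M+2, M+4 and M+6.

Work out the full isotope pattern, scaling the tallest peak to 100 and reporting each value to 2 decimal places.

Chlorine pattern (n=2): 0.57395776 : 0.36728448 : 0.05875776
Element Ae pattern (n=1): 0.75599 : 0.24401
Convolve the two distributions (both contribute in 2-u steps):
  M: 0.57395776×0.75599 = 0.433906
  M+2: 0.57395776×0.24401 + 0.36728448×0.75599 = 0.417715
  M+4: 0.36728448×0.24401 + 0.05875776×0.75599 = 0.134041
  M+6: 0.05875776×0.24401 = 0.014337
Scale to base peak (0.433906) = 100: 100.00 : 96.27 : 30.89 : 3.30

100.00 : 96.27 : 30.89 : 3.30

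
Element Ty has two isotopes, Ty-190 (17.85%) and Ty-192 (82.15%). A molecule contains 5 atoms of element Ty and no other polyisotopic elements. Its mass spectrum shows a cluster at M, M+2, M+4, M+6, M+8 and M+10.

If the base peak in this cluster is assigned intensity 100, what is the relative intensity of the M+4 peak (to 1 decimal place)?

9.4

Binomial terms of (0.1785 + 0.8215)^5: M 0.0002, M+2 0.0042, M+4 0.0384, M+6 0.1766, M+8 0.4065, M+10 0.3741 → M+8 is the base peak.
P(M+8) = C(5,4) × 0.1785^1 × 0.8215^4 = 5 × 0.1785 × 0.45543906 = 0.406479 (base)
P(M+4) = C(5,2) × 0.1785^3 × 0.8215^2 = 10 × 0.00568741 × 0.67486225 = 0.038382
Relative intensity = 0.038382 / 0.406479 × 100 = 9.4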